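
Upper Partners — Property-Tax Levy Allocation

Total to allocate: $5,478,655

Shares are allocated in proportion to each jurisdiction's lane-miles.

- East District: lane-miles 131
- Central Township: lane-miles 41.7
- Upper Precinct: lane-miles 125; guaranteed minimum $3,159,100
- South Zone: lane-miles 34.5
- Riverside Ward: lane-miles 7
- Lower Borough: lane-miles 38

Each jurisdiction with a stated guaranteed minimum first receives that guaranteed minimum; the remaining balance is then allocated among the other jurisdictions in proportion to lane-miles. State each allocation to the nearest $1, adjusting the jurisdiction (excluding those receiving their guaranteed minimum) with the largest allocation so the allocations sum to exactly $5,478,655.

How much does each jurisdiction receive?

East District: $1,204,844; Central Township: $383,527; Upper Precinct: $3,159,100; South Zone: $317,306; Riverside Ward: $64,381; Lower Borough: $349,497

Minimums first: Upper Precinct $3,159,100. Balance $2,319,555.
Balance split over remaining lane-miles 252.2: East District 1,204,844.19 → $1,204,844; Central Township 383,526.74 → $383,527; South Zone 317,306.29 → $317,306; Riverside Ward 64,380.99 → $64,381; Lower Borough 349,496.79 → $349,497.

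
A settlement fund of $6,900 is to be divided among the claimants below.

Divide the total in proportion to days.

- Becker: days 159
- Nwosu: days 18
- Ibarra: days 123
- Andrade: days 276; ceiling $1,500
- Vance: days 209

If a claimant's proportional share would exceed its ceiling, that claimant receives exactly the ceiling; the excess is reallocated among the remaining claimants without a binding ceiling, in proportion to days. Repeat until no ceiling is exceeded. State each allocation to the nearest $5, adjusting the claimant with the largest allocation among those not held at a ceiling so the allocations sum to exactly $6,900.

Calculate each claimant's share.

Becker: $1,685 | Nwosu: $190 | Ibarra: $1,305 | Andrade: $1,500 | Vance: $2,220

Days total: 785.
Pro-rata shares before constraints: Becker 1,397.58; Nwosu 158.22; Ibarra 1,081.15; Andrade 2,425.99; Vance 1,837.07.
Cap binds for Andrade ($1,500); remaining pool $5,400 reallocated over remaining days 509.
Shares after redistribution: Becker 1,686.84 → $1,685; Nwosu 190.96 → $190; Ibarra 1,304.91 → $1,305; Vance 2,217.29 → $2,215.
Rounding difference +$5 applied to Vance → $2,220.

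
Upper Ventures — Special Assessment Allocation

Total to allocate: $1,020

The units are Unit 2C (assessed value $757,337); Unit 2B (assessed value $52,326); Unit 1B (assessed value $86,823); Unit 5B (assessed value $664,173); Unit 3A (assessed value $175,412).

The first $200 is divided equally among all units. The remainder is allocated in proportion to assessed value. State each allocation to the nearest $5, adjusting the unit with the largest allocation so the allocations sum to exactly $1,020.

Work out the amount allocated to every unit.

$200 shared equally gives $40 per unit.
Remainder $820 by assessed value (total 1,736,071): Unit 2C 357.71 → $360; Unit 2B 24.72 → $25; Unit 1B 41.01 → $40; Unit 5B 313.71 → $315; Unit 3A 82.85 → $85.
Rounding difference −$5 on remainder applied to Unit 2C.
Totals: Unit 2C $40 + $355 = $395; Unit 2B $40 + $25 = $65; Unit 1B $40 + $40 = $80; Unit 5B $40 + $315 = $355; Unit 3A $40 + $85 = $125.

Unit 2C: $395; Unit 2B: $65; Unit 1B: $80; Unit 5B: $355; Unit 3A: $125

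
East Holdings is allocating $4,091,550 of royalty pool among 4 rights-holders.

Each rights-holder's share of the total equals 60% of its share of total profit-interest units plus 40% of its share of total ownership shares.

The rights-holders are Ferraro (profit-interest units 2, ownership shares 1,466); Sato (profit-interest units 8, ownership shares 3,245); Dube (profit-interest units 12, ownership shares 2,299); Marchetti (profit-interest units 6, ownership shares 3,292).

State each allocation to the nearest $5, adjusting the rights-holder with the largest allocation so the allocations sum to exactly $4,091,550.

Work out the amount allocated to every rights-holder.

Totals — profit-interest units 28, ownership shares 10,302.
Composite weights (60% profit-interest units + 40% ownership shares): Ferraro 0.0998; Sato 0.2974; Dube 0.3464; Marchetti 0.2564.
Pro-rata amounts: Ferraro 408,247.20; Sato 1,216,923.22; Dube 1,417,341.88; Marchetti 1,049,037.70.
Rounded to nearest $5: Ferraro $408,245; Sato $1,216,925; Dube $1,417,340; Marchetti $1,049,040. Sum = $4,091,550.
No rounding difference to absorb.

Ferraro: $408,245; Sato: $1,216,925; Dube: $1,417,340; Marchetti: $1,049,040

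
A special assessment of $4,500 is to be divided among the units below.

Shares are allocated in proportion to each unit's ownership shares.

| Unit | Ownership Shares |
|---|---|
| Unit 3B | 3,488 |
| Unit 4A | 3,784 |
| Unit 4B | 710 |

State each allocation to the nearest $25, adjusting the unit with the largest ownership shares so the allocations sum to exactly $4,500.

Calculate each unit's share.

Combined ownership shares = 3,488 + 3,784 + 710 = 7,982.
Pro-rata amounts: Unit 3B 1,966.42; Unit 4A 2,133.30; Unit 4B 400.28.
After rounding ($25): Unit 3B $1,975; Unit 4A $2,125; Unit 4B $400. Sum = $4,500.
Rounded total matches; no reconciliation needed.

Unit 3B: $1,975 | Unit 4A: $2,125 | Unit 4B: $400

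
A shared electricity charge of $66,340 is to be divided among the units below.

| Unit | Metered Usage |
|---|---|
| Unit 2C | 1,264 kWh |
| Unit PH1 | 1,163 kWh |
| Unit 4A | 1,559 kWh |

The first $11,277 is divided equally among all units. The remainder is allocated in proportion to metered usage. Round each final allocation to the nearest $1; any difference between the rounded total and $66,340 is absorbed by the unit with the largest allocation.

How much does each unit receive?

Unit 2C: $21,220; Unit PH1: $19,825; Unit 4A: $25,295

First tranche $11,277 split equally: $3,759 each.
Remainder $55,063 by metered usage (total 3,986): Unit 2C 17,461.02 → $17,461; Unit PH1 16,065.80 → $16,066; Unit 4A 21,536.18 → $21,536.
Totals: Unit 2C $3,759 + $17,461 = $21,220; Unit PH1 $3,759 + $16,066 = $19,825; Unit 4A $3,759 + $21,536 = $25,295.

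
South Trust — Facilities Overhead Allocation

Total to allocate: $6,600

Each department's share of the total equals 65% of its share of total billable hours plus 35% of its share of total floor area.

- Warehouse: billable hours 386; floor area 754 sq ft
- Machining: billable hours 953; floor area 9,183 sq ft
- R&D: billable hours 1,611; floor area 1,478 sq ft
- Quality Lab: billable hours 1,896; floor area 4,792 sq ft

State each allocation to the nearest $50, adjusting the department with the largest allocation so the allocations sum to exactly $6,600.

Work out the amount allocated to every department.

Billable hours total 4,846; floor area total 16,207.
Blended shares (65% billable hours + 35% floor area): Warehouse 0.0681; Machining 0.3261; R&D 0.2480; Quality Lab 0.3578.
Unrounded shares: Warehouse 449.18; Machining 2,152.52; R&D 1,636.82; Quality Lab 2,361.47.
After rounding ($50): Warehouse $450; Machining $2,150; R&D $1,650; Quality Lab $2,350. Sum = $6,600.
Rounded total matches; no reconciliation needed.

Warehouse: $450; Machining: $2,150; R&D: $1,650; Quality Lab: $2,350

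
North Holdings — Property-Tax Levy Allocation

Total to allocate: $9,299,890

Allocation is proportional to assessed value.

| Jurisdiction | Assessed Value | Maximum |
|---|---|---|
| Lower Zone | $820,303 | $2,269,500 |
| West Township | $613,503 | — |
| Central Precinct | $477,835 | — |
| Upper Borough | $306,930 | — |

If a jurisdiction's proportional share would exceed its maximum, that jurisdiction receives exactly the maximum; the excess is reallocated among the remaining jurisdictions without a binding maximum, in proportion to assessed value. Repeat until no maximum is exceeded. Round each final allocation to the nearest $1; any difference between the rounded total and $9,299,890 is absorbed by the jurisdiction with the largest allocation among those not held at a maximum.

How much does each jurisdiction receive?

Sum of assessed value: 2,218,571.
Pro-rata shares before constraints: Lower Zone 3,438,577.20; West Township 2,571,705.13; Central Precinct 2,003,006.86; Upper Borough 1,286,600.81.
Cap binds for Lower Zone ($2,269,500); remaining pool $7,030,390 reallocated over remaining assessed value 1,398,268.
Redistributed shares: West Township 3,084,648.55 → $3,084,649; Central Precinct 2,402,519.69 → $2,402,520; Upper Borough 1,543,221.76 → $1,543,222.
Rounding difference −$1 applied to West Township → $3,084,648.

Lower Zone: $2,269,500; West Township: $3,084,648; Central Precinct: $2,402,520; Upper Borough: $1,543,222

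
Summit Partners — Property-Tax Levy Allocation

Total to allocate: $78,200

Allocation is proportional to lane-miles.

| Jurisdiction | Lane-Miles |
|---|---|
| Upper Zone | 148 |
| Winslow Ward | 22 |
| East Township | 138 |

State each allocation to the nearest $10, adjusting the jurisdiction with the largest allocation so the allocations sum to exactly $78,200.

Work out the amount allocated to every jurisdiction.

Upper Zone: $37,570 · Winslow Ward: $5,590 · East Township: $35,040

Lane-miles total: 308.
Raw shares: Upper Zone 148/308 × $78,200 = 37,576.62; Winslow Ward 22/308 × $78,200 = 5,585.71; East Township 138/308 × $78,200 = 35,037.66.
Rounded to nearest $10: Upper Zone $37,580; Winslow Ward $5,590; East Township $35,040. Sum = $78,210.
Difference $78,200 − $78,210 = −$10 applied to largest allocation (Upper Zone): Upper Zone becomes $37,570.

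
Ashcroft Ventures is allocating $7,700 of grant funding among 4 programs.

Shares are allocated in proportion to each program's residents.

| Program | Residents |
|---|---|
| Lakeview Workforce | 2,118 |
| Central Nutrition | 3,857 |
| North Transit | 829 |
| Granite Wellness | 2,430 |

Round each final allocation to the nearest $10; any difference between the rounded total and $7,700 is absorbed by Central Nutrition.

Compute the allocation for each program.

Lakeview Workforce: $1,770 | Central Nutrition: $3,210 | North Transit: $690 | Granite Wellness: $2,030

Sum of residents: 9,234.
Unrounded shares: Lakeview Workforce 2,118/9,234 × $7,700 = 1,766.15; Central Nutrition 3,857/9,234 × $7,700 = 3,216.26; North Transit 829/9,234 × $7,700 = 691.28; Granite Wellness 2,430/9,234 × $7,700 = 2,026.32.
At nearest $10: Lakeview Workforce $1,770; Central Nutrition $3,220; North Transit $690; Granite Wellness $2,030. Sum = $7,710.
Difference $7,700 − $7,710 = −$10 applied to Central Nutrition: Central Nutrition becomes $3,210.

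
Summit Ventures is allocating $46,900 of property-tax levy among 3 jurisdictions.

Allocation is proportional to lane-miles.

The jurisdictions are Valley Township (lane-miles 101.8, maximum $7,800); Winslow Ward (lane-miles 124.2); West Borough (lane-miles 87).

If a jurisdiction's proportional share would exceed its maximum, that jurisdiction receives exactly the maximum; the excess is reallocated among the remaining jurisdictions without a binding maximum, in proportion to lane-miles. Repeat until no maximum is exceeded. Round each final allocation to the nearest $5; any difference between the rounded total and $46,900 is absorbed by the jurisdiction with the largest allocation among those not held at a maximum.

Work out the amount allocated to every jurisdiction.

Valley Township: $7,800 · Winslow Ward: $22,995 · West Borough: $16,105

Total lane-miles = 313.
Unconstrained shares: Valley Township 15,253.74; Winslow Ward 18,610.16; West Borough 13,036.10.
Capped: Valley Township ($7,800); balance $39,100 reallocated over remaining lane-miles 211.2.
Remaining shares: Winslow Ward 22,993.47 → $22,995; West Borough 16,106.53 → $16,105.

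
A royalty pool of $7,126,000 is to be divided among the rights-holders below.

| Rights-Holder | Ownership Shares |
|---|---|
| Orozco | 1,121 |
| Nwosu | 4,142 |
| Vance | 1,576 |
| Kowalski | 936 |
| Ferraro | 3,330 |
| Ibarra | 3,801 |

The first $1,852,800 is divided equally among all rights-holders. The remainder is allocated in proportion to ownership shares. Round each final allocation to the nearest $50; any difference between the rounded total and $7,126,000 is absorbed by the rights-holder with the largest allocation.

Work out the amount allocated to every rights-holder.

Orozco: $705,350; Nwosu: $1,774,100; Vance: $866,350; Kowalski: $639,900; Ferraro: $1,486,850; Ibarra: $1,653,450

First tranche $1,852,800 split equally: $308,800 each.
Remainder $5,273,200 by ownership shares (total 14,906): Orozco 396,568.98 → $396,550; Nwosu 1,465,288.77 → $1,465,300; Vance 557,531.41 → $557,550; Kowalski 331,122.72 → $331,100; Ferraro 1,178,032.74 → $1,178,050; Ibarra 1,344,655.39 → $1,344,650.
Totals: Orozco $308,800 + $396,550 = $705,350; Nwosu $308,800 + $1,465,300 = $1,774,100; Vance $308,800 + $557,550 = $866,350; Kowalski $308,800 + $331,100 = $639,900; Ferraro $308,800 + $1,178,050 = $1,486,850; Ibarra $308,800 + $1,344,650 = $1,653,450.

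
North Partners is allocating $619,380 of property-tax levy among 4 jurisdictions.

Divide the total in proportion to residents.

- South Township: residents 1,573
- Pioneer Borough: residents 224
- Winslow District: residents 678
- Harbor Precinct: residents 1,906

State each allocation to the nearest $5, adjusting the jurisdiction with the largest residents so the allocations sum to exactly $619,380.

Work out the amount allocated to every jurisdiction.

South Township: $222,390 | Pioneer Borough: $31,670 | Winslow District: $95,855 | Harbor Precinct: $269,465

Residents total: 4,381.
Pro-rata amounts: South Township 1,573/4,381 × $619,380 = 222,388.66; Pioneer Borough 224/4,381 × $619,380 = 31,668.82; Winslow District 678/4,381 × $619,380 = 95,854.75; Harbor Precinct 1,906/4,381 × $619,380 = 269,467.77.
After rounding ($5): South Township $222,390; Pioneer Borough $31,670; Winslow District $95,855; Harbor Precinct $269,470. Sum = $619,385.
Difference $619,380 − $619,385 = −$5 applied to largest residents (Harbor Precinct): Harbor Precinct becomes $269,465.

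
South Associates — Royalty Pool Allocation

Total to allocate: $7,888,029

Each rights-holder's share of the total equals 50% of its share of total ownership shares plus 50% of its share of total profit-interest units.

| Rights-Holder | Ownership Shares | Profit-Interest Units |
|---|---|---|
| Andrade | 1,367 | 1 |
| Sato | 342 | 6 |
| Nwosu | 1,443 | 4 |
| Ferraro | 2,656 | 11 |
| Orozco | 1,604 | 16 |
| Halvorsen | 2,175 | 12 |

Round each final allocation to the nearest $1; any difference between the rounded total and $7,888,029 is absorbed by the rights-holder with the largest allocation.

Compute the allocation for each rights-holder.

Andrade: $641,253 | Sato: $613,978 | Nwosu: $909,160 | Ferraro: $1,960,340 | Orozco: $1,921,957 | Halvorsen: $1,841,341

Totals — ownership shares 9,587, profit-interest units 50.
Blended shares (50% ownership shares + 50% profit-interest units): Andrade 0.0813; Sato 0.0778; Nwosu 0.1153; Ferraro 0.2485; Orozco 0.2437; Halvorsen 0.2334.
Pro-rata amounts: Andrade 641,253.07; Sato 613,977.78; Nwosu 909,159.73; Ferraro 1,960,340.17; Orozco 1,921,957.31; Halvorsen 1,841,340.94.
After rounding ($1): Andrade $641,253; Sato $613,978; Nwosu $909,160; Ferraro $1,960,340; Orozco $1,921,957; Halvorsen $1,841,341. Sum = $7,888,029.
No rounding difference to absorb.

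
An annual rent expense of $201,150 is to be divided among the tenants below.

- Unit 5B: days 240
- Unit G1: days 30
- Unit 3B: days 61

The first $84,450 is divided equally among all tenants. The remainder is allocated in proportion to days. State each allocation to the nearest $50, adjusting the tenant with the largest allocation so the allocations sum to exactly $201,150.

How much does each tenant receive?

Unit 5B: $112,750 | Unit G1: $38,750 | Unit 3B: $49,650

Equal tier: $84,450 ÷ 3 = $28,150 apiece.
Remainder $116,700 by days (total 331): Unit 5B 84,616.31 → $84,600; Unit G1 10,577.04 → $10,600; Unit 3B 21,506.65 → $21,500.
Totals: Unit 5B $28,150 + $84,600 = $112,750; Unit G1 $28,150 + $10,600 = $38,750; Unit 3B $28,150 + $21,500 = $49,650.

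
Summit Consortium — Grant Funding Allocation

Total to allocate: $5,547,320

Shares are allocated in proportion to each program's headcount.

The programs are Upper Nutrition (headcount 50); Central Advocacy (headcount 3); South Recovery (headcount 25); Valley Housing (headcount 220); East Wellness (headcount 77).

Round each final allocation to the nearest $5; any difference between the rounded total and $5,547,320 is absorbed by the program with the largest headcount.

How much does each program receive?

Upper Nutrition: $739,645 · Central Advocacy: $44,380 · South Recovery: $369,820 · Valley Housing: $3,254,425 · East Wellness: $1,139,050

Total headcount = 375.
Raw shares: Upper Nutrition 50/375 × $5,547,320 = 739,642.67; Central Advocacy 3/375 × $5,547,320 = 44,378.56; South Recovery 25/375 × $5,547,320 = 369,821.33; Valley Housing 220/375 × $5,547,320 = 3,254,427.73; East Wellness 77/375 × $5,547,320 = 1,139,049.71.
Rounded to nearest $5: Upper Nutrition $739,645; Central Advocacy $44,380; South Recovery $369,820; Valley Housing $3,254,430; East Wellness $1,139,050. Sum = $5,547,325.
Difference $5,547,320 − $5,547,325 = −$5 applied to largest headcount (Valley Housing): Valley Housing becomes $3,254,425.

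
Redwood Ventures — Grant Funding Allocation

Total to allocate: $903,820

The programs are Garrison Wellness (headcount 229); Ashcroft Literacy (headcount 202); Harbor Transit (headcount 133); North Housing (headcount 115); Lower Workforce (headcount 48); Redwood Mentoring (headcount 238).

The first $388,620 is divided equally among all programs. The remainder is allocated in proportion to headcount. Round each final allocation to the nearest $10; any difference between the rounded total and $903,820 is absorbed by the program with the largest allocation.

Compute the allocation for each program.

$388,620 shared equally gives $64,770 per program.
Remainder $515,200 by headcount (total 965): Garrison Wellness 122,259.90 → $122,260; Ashcroft Literacy 107,844.97 → $107,840; Harbor Transit 71,006.84 → $71,010; North Housing 61,396.89 → $61,400; Lower Workforce 25,626.53 → $25,630; Redwood Mentoring 127,064.87 → $127,060.
Totals: Garrison Wellness $64,770 + $122,260 = $187,030; Ashcroft Literacy $64,770 + $107,840 = $172,610; Harbor Transit $64,770 + $71,010 = $135,780; North Housing $64,770 + $61,400 = $126,170; Lower Workforce $64,770 + $25,630 = $90,400; Redwood Mentoring $64,770 + $127,060 = $191,830.

Garrison Wellness: $187,030 · Ashcroft Literacy: $172,610 · Harbor Transit: $135,780 · North Housing: $126,170 · Lower Workforce: $90,400 · Redwood Mentoring: $191,830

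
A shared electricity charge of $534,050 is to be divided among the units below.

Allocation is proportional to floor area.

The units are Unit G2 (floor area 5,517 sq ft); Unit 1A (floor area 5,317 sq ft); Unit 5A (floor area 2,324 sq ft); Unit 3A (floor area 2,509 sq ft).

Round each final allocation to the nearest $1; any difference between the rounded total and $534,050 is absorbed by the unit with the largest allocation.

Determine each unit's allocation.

Floor area total: 15,667.
Proportional shares: Unit G2 5,517/15,667 × $534,050 = 188,061.14; Unit 1A 5,317/15,667 × $534,050 = 181,243.62; Unit 5A 2,324/15,667 × $534,050 = 79,219.52; Unit 3A 2,509/15,667 × $534,050 = 85,525.72.
At nearest $1: Unit G2 $188,061; Unit 1A $181,244; Unit 5A $79,220; Unit 3A $85,526. Sum = $534,051.
Difference $534,050 − $534,051 = −$1 applied to largest allocation (Unit G2): Unit G2 becomes $188,060.

Unit G2: $188,060 | Unit 1A: $181,244 | Unit 5A: $79,220 | Unit 3A: $85,526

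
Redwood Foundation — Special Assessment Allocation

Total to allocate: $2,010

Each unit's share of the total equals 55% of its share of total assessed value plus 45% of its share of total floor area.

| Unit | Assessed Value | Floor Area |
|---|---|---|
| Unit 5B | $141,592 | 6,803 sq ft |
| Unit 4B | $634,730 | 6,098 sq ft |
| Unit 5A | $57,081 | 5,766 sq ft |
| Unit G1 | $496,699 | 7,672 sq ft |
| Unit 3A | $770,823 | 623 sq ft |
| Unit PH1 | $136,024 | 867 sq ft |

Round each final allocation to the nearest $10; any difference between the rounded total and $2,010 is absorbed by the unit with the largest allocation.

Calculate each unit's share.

Assessed value total 2,236,949; floor area total 27,829.
Composite weights (55% assessed value + 45% floor area): Unit 5B 0.1448; Unit 4B 0.2547; Unit 5A 0.1073; Unit G1 0.2462; Unit 3A 0.1996; Unit PH1 0.0475.
Unrounded shares: Unit 5B 291.09; Unit 4B 511.88; Unit 5A 215.62; Unit G1 494.82; Unit 3A 401.19; Unit PH1 95.40.
After rounding ($10): Unit 5B $290; Unit 4B $510; Unit 5A $220; Unit G1 $490; Unit 3A $400; Unit PH1 $100. Sum = $2,010.
No rounding difference to absorb.

Unit 5B: $290 · Unit 4B: $510 · Unit 5A: $220 · Unit G1: $490 · Unit 3A: $400 · Unit PH1: $100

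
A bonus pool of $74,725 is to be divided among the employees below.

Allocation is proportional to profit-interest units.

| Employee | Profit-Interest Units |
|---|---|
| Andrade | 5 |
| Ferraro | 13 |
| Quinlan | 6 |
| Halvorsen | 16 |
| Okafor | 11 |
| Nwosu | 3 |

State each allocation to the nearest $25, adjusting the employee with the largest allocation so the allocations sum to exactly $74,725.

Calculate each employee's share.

Andrade: $6,925 | Ferraro: $18,000 | Quinlan: $8,300 | Halvorsen: $22,125 | Okafor: $15,225 | Nwosu: $4,150

Combined profit-interest units = 54.
Pro-rata amounts: Andrade 5/54 × $74,725 = 6,918.98; Ferraro 13/54 × $74,725 = 17,989.35; Quinlan 6/54 × $74,725 = 8,302.78; Halvorsen 16/54 × $74,725 = 22,140.74; Okafor 11/54 × $74,725 = 15,221.76; Nwosu 3/54 × $74,725 = 4,151.39.
At nearest $25: Andrade $6,925; Ferraro $18,000; Quinlan $8,300; Halvorsen $22,150; Okafor $15,225; Nwosu $4,150. Sum = $74,750.
Difference $74,725 − $74,750 = −$25 applied to largest allocation (Halvorsen): Halvorsen becomes $22,125.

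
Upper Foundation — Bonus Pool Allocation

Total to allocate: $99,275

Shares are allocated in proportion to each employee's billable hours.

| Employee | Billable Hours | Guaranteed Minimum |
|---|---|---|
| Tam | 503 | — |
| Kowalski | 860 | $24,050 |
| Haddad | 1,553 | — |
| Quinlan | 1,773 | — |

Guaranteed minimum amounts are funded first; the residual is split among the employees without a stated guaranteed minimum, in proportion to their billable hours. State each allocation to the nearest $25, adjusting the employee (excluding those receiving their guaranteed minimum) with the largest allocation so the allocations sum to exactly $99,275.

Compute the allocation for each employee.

Fund the minimums — Kowalski $24,050. Balance $75,225.
Balance split over remaining billable hours 3,829: Tam 9,882.00 → $9,875; Haddad 30,510.43 → $30,500; Quinlan 34,832.57 → $34,825.
Rounding difference +$25 applied to Quinlan → $34,850.

Tam: $9,875 | Kowalski: $24,050 | Haddad: $30,500 | Quinlan: $34,850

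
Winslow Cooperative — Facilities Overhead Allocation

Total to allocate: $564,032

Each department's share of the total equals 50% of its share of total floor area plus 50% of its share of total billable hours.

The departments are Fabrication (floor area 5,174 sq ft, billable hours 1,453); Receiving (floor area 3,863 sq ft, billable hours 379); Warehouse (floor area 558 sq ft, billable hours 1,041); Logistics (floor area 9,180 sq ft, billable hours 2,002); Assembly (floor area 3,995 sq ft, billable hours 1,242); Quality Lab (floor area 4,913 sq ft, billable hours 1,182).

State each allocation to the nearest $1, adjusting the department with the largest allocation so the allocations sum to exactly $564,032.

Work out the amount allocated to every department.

Floor area total 27,683; billable hours total 7,299.
Blended shares (50% floor area + 50% billable hours): Fabrication 0.1930; Receiving 0.0957; Warehouse 0.0814; Logistics 0.3029; Assembly 0.1572; Quality Lab 0.1697.
Raw shares: Fabrication 108,849.74; Receiving 53,997.33; Warehouse 45,906.30; Logistics 170,872.26; Assembly 88,686.33; Quality Lab 95,720.05.
At nearest $1: Fabrication $108,850; Receiving $53,997; Warehouse $45,906; Logistics $170,872; Assembly $88,686; Quality Lab $95,720. Sum = $564,031.
Difference $564,032 − $564,031 = +$1 applied to largest allocation (Logistics): Logistics becomes $170,873.

Fabrication: $108,850 | Receiving: $53,997 | Warehouse: $45,906 | Logistics: $170,873 | Assembly: $88,686 | Quality Lab: $95,720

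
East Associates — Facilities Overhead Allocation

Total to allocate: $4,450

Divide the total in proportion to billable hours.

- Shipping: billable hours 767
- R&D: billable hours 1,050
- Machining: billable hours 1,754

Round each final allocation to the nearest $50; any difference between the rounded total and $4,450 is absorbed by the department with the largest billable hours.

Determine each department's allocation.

Shipping: $950 · R&D: $1,300 · Machining: $2,200

Billable hours total: 767 + 1,050 + 1,754 = 3,571.
Raw shares: Shipping 955.80; R&D 1,308.46; Machining 2,185.75.
Rounded to nearest $50: Shipping $950; R&D $1,300; Machining $2,200. Sum = $4,450.
No rounding difference to absorb.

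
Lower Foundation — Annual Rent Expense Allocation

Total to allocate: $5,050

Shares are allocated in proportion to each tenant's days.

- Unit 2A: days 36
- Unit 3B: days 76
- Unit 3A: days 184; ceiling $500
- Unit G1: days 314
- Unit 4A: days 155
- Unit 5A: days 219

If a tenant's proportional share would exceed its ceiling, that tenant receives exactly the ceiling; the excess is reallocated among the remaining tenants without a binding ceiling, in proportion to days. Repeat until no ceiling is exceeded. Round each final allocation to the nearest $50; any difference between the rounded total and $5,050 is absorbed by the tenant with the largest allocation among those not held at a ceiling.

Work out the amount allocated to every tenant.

Unit 2A: $200 | Unit 3B: $450 | Unit 3A: $500 | Unit G1: $1,750 | Unit 4A: $900 | Unit 5A: $1,250

Total days = 984.
Pro-rata shares before constraints: Unit 2A 184.76; Unit 3B 390.04; Unit 3A 944.31; Unit G1 1,611.48; Unit 4A 795.48; Unit 5A 1,123.93.
Capped: Unit 3A ($500); residual $4,550 reallocated over remaining days 800.
Shares after redistribution: Unit 2A 204.75 → $200; Unit 3B 432.25 → $450; Unit G1 1,785.88 → $1,800; Unit 4A 881.56 → $900; Unit 5A 1,245.56 → $1,250.
Rounding difference −$50 applied to Unit G1 → $1,750.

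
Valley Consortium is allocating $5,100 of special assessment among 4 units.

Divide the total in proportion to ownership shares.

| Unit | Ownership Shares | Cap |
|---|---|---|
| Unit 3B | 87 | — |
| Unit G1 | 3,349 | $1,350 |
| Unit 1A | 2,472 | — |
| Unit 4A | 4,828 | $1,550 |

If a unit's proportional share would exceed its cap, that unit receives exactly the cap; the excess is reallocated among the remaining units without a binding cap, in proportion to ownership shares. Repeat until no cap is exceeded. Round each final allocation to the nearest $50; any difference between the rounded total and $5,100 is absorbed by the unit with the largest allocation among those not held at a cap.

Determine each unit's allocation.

Unit 3B: $50 · Unit G1: $1,350 · Unit 1A: $2,150 · Unit 4A: $1,550

Sum of ownership shares: 10,736.
Pro-rata shares before constraints: Unit 3B 41.33; Unit G1 1,590.90; Unit 1A 1,174.29; Unit 4A 2,293.48.
Cap binds for Unit G1 ($1,350), Unit 4A ($1,550); residual $2,200 reallocated over remaining ownership shares 2,559.
Remaining shares: Unit 3B 74.79 → $50; Unit 1A 2,125.21 → $2,150.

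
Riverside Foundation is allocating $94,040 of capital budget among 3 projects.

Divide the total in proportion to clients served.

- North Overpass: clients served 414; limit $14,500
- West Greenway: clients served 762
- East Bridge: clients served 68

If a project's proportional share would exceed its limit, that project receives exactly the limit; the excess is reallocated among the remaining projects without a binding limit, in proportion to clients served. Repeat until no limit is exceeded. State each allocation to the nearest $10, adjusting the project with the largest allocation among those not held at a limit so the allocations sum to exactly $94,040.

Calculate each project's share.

Total clients served = 1,244.
Proportional shares (ignoring caps): North Overpass 31,296.27; West Greenway 57,603.28; East Bridge 5,140.45.
Cap binds for North Overpass ($14,500); remaining pool $79,540 reallocated over remaining clients served 830.
Redistributed shares: West Greenway 73,023.47 → $73,020; East Bridge 6,516.53 → $6,520.

North Overpass: $14,500 · West Greenway: $73,020 · East Bridge: $6,520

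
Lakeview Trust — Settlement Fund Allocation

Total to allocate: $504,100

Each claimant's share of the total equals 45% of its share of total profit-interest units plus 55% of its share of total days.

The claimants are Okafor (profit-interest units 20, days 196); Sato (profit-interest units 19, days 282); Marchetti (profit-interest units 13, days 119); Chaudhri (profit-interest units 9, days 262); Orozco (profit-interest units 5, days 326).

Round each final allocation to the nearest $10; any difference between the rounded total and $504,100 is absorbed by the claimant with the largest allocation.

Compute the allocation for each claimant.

Okafor: $114,600 · Sato: $131,290 · Marchetti: $72,520 · Chaudhri: $92,230 · Orozco: $93,460

Totals — profit-interest units 66, days 1,185.
Blended shares (45% profit-interest units + 55% days): Okafor 0.2273; Sato 0.2604; Marchetti 0.1439; Chaudhri 0.1830; Orozco 0.1854.
Pro-rata amounts: Okafor 114,599.12; Sato 131,283.53; Marchetti 72,524.08; Chaudhri 92,233.67; Orozco 93,459.60.
Rounded to nearest $10: Okafor $114,600; Sato $131,280; Marchetti $72,520; Chaudhri $92,230; Orozco $93,460. Sum = $504,090.
Difference $504,100 − $504,090 = +$10 applied to largest allocation (Sato): Sato becomes $131,290.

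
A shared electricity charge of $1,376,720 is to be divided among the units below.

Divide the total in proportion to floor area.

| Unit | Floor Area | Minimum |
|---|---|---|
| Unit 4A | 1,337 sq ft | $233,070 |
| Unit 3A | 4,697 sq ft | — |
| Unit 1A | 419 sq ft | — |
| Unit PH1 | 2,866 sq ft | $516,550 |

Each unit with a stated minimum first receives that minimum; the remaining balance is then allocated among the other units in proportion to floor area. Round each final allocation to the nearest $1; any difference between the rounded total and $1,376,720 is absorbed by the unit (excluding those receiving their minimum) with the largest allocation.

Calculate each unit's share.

Unit 4A: $233,070; Unit 3A: $575,741; Unit 1A: $51,359; Unit PH1: $516,550

Guaranteed amounts: Unit 4A $233,070; Unit PH1 $516,550. Residual $627,100.
Residual split over remaining floor area 5,116: Unit 3A 575,740.56 → $575,741; Unit 1A 51,359.44 → $51,359.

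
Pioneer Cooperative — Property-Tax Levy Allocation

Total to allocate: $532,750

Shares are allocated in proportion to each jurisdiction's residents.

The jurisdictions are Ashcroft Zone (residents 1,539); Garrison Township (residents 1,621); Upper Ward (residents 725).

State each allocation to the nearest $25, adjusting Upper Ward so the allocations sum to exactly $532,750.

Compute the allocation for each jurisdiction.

Residents total: 3,885.
Proportional shares: Ashcroft Zone 1,539/3,885 × $532,750 = 211,043.05; Garrison Township 1,621/3,885 × $532,750 = 222,287.71; Upper Ward 725/3,885 × $532,750 = 99,419.24.
Rounded to nearest $25: Ashcroft Zone $211,050; Garrison Township $222,300; Upper Ward $99,425. Sum = $532,775.
Difference $532,750 − $532,775 = −$25 applied to Upper Ward: Upper Ward becomes $99,400.

Ashcroft Zone: $211,050 · Garrison Township: $222,300 · Upper Ward: $99,400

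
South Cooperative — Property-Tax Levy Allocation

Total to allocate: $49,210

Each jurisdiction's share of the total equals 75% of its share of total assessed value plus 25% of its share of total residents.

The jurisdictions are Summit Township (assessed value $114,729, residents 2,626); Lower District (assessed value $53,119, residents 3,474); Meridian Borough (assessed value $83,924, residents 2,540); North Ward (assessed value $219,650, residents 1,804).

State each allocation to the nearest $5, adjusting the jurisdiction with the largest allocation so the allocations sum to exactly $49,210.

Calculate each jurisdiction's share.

Summit Township: $12,075 | Lower District: $8,250 | Meridian Borough: $9,560 | North Ward: $19,325

Totals — assessed value 471,422, residents 10,444.
Combined weights (75% assessed value + 25% residents): Summit Township 0.2454; Lower District 0.1677; Meridian Borough 0.1943; North Ward 0.3926.
Unrounded shares: Summit Township 12,075.40; Lower District 8,250.87; Meridian Borough 9,562.38; North Ward 19,321.36.
After rounding ($5): Summit Township $12,075; Lower District $8,250; Meridian Borough $9,560; North Ward $19,320. Sum = $49,205.
Difference $49,210 − $49,205 = +$5 applied to largest allocation (North Ward): North Ward becomes $19,325.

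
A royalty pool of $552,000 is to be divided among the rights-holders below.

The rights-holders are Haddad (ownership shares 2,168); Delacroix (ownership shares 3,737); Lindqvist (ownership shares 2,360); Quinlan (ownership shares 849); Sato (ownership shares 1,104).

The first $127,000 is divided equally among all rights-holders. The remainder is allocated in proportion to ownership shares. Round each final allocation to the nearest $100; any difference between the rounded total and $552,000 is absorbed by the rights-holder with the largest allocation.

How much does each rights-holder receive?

Haddad: $115,600 · Delacroix: $180,800 · Lindqvist: $123,600 · Quinlan: $60,700 · Sato: $71,300

First tranche $127,000 split equally: $25,400 each.
Remainder $425,000 by ownership shares (total 10,218): Haddad 90,174.20 → $90,200; Delacroix 155,434.04 → $155,400; Lindqvist 98,160.11 → $98,200; Quinlan 35,312.68 → $35,300; Sato 45,918.97 → $45,900.
Totals: Haddad $25,400 + $90,200 = $115,600; Delacroix $25,400 + $155,400 = $180,800; Lindqvist $25,400 + $98,200 = $123,600; Quinlan $25,400 + $35,300 = $60,700; Sato $25,400 + $45,900 = $71,300.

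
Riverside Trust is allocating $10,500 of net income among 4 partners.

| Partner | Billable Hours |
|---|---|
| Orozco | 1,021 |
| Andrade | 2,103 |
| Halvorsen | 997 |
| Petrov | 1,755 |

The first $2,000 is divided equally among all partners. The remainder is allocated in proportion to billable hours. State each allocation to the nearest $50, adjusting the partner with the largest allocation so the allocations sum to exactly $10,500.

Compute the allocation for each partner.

Orozco: $2,000 · Andrade: $3,500 · Halvorsen: $1,950 · Petrov: $3,050

$2,000 shared equally gives $500 per partner.
Remainder $8,500 by billable hours (total 5,876): Orozco 1,476.94 → $1,500; Andrade 3,042.12 → $3,050; Halvorsen 1,442.22 → $1,450; Petrov 2,538.72 → $2,550.
Rounding difference −$50 on remainder applied to Andrade.
Totals: Orozco $500 + $1,500 = $2,000; Andrade $500 + $3,000 = $3,500; Halvorsen $500 + $1,450 = $1,950; Petrov $500 + $2,550 = $3,050.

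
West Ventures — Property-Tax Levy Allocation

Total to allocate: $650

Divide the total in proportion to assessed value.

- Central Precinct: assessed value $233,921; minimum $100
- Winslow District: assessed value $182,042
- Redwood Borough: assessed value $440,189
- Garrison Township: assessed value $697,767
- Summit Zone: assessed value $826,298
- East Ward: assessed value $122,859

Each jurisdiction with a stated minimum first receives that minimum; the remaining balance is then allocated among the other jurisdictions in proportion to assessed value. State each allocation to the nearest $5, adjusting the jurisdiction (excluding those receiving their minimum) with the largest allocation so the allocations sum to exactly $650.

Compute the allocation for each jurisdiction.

Central Precinct: $100; Winslow District: $45; Redwood Borough: $105; Garrison Township: $170; Summit Zone: $200; East Ward: $30

Fund the minimums — Central Precinct $100. Residual $550.
Residual split over remaining assessed value 2,269,155: Winslow District 44.12 → $45; Redwood Borough 106.69 → $105; Garrison Township 169.13 → $170; Summit Zone 200.28 → $200; East Ward 29.78 → $30.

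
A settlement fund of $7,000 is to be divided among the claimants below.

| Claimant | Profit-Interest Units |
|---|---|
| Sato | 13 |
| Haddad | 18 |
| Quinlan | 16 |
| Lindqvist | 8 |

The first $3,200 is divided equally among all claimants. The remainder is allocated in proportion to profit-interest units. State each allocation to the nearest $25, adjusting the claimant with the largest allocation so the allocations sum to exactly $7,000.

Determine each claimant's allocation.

First tranche $3,200 split equally: $800 each.
Remainder $3,800 by profit-interest units (total 55): Sato 898.18 → $900; Haddad 1,243.64 → $1,250; Quinlan 1,105.45 → $1,100; Lindqvist 552.73 → $550.
Totals: Sato $800 + $900 = $1,700; Haddad $800 + $1,250 = $2,050; Quinlan $800 + $1,100 = $1,900; Lindqvist $800 + $550 = $1,350.

Sato: $1,700 | Haddad: $2,050 | Quinlan: $1,900 | Lindqvist: $1,350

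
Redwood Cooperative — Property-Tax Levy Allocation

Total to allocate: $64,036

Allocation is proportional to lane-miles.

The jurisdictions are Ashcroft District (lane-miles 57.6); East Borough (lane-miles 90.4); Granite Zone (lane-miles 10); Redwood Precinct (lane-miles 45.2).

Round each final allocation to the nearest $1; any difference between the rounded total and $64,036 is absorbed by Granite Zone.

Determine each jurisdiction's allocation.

Sum of lane-miles: 203.2.
Raw shares: Ashcroft District 57.6/203.2 × $64,036 = 18,151.94; East Borough 90.4/203.2 × $64,036 = 28,488.46; Granite Zone 10/203.2 × $64,036 = 3,151.38; Redwood Precinct 45.2/203.2 × $64,036 = 14,244.23.
At nearest $1: Ashcroft District $18,152; East Borough $28,488; Granite Zone $3,151; Redwood Precinct $14,244. Sum = $64,035.
Difference $64,036 − $64,035 = +$1 applied to Granite Zone: Granite Zone becomes $3,152.

Ashcroft District: $18,152 · East Borough: $28,488 · Granite Zone: $3,152 · Redwood Precinct: $14,244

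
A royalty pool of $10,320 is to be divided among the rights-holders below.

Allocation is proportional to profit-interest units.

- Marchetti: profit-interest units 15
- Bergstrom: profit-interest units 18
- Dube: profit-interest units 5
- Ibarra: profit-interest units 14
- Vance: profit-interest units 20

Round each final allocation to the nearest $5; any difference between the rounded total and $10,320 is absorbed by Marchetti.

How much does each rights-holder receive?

Marchetti: $2,155; Bergstrom: $2,580; Dube: $715; Ibarra: $2,005; Vance: $2,865

Profit-interest units total: 72.
Unrounded shares: Marchetti 15/72 × $10,320 = 2,150.00; Bergstrom 18/72 × $10,320 = 2,580.00; Dube 5/72 × $10,320 = 716.67; Ibarra 14/72 × $10,320 = 2,006.67; Vance 20/72 × $10,320 = 2,866.67.
After rounding ($5): Marchetti $2,150; Bergstrom $2,580; Dube $715; Ibarra $2,005; Vance $2,865. Sum = $10,315.
Difference $10,320 − $10,315 = +$5 applied to Marchetti: Marchetti becomes $2,155.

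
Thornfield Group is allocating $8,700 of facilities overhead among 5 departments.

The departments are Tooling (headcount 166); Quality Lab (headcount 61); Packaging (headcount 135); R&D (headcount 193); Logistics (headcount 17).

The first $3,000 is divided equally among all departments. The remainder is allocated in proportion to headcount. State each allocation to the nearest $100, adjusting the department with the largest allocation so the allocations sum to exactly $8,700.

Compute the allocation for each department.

Tooling: $2,300; Quality Lab: $1,200; Packaging: $1,900; R&D: $2,500; Logistics: $800

$3,000 shared equally gives $600 per department.
Remainder $5,700 by headcount (total 572): Tooling 1,654.20 → $1,700; Quality Lab 607.87 → $600; Packaging 1,345.28 → $1,300; R&D 1,923.25 → $1,900; Logistics 169.41 → $200.
Totals: Tooling $600 + $1,700 = $2,300; Quality Lab $600 + $600 = $1,200; Packaging $600 + $1,300 = $1,900; R&D $600 + $1,900 = $2,500; Logistics $600 + $200 = $800.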